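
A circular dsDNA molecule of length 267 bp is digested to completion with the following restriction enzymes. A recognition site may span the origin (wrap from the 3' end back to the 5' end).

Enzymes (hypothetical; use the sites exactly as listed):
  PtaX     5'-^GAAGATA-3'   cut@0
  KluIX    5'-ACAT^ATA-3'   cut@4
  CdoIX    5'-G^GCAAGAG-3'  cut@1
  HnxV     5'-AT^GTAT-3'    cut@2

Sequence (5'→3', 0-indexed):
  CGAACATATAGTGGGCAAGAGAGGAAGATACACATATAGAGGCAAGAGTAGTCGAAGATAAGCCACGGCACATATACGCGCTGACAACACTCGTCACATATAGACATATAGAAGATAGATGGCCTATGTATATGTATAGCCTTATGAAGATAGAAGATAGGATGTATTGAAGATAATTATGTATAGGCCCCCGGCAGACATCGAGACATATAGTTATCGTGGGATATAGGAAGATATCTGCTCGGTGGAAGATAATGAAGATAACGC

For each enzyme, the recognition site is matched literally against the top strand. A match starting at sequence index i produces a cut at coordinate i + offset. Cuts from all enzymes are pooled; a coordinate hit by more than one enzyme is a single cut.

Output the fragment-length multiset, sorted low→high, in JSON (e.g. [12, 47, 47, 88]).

[3,5,6,6,7,7,8,9,9,11,12,12,12,12,17,18,18,20,20,26,29]

Site scan:
  PtaX (GAAGATA, off=0): starts [23, 53, 110, 145, 152, 168, 229, 247, 256] → cuts [23, 53, 110, 145, 152, 168, 229, 247, 256]
  KluIX (ACATATA, off=4): starts [3, 31, 69, 95, 103, 205] → cuts [7, 35, 73, 99, 107, 209]
  CdoIX (GGCAAGAG, off=1): starts [13, 40] → cuts [14, 41]
  HnxV (ATGTAT, off=2): starts [125, 131, 161, 178] → cuts [127, 133, 163, 180]

All cut coordinates (distinct, sorted): [7, 14, 23, 35, 41, 53, 73, 99, 107, 110, 127, 133, 145, 152, 163, 168, 180, 209, 229, 247, 256]

Fragment lengths:
  7→14: 7 bp
  14→23: 9 bp
  23→35: 12 bp
  35→41: 6 bp
  41→53: 12 bp
  53→73: 20 bp
  73→99: 26 bp
  99→107: 8 bp
  107→110: 3 bp
  110→127: 17 bp
  127→133: 6 bp
  133→145: 12 bp
  145→152: 7 bp
  152→163: 11 bp
  163→168: 5 bp
  168→180: 12 bp
  180→209: 29 bp
  209→229: 20 bp
  229→247: 18 bp
  247→256: 9 bp
  256→7 (wrap): 267-256+7 = 18 bp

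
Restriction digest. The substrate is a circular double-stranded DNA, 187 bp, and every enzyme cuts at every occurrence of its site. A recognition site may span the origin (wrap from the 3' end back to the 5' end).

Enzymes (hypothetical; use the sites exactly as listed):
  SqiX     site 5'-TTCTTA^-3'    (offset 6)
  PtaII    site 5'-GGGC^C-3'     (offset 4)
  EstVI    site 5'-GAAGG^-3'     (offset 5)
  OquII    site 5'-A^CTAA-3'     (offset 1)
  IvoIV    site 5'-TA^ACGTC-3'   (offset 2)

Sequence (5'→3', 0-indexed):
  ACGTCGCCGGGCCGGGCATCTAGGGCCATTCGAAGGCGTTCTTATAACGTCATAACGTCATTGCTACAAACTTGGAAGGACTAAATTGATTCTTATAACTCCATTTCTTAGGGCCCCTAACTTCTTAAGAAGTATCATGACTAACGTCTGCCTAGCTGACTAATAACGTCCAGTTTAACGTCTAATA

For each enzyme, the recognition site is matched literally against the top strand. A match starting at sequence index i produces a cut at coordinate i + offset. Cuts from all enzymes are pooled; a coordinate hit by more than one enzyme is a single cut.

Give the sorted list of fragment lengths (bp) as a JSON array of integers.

Per-enzyme occurrences:
  SqiX (TTCTTA, off=6): starts [38, 89, 104, 121] → cuts [44, 95, 110, 127]
  PtaII (GGGCC, off=4): starts [8, 22, 110] → cuts [12, 26, 114]
  EstVI (GAAGG, off=5): starts [31, 74] → cuts [36, 79]
  OquII (ACTAA, off=1): starts [79, 139, 158] → cuts [80, 140, 159]
  IvoIV (TAACGTC, off=2): starts [44, 52, 141, 163, 175, 185] → cuts [0, 46, 54, 143, 165, 177]

Pooled cuts: [0, 12, 26, 36, 44, 46, 54, 79, 80, 95, 110, 114, 127, 140, 143, 159, 165, 177]

Fragments:
  0→12: 12 bp
  12→26: 14 bp
  26→36: 10 bp
  36→44: 8 bp
  44→46: 2 bp
  46→54: 8 bp
  54→79: 25 bp
  79→80: 1 bp
  80→95: 15 bp
  95→110: 15 bp
  110→114: 4 bp
  114→127: 13 bp
  127→140: 13 bp
  140→143: 3 bp
  143→159: 16 bp
  159→165: 6 bp
  165→177: 12 bp
  177→0 (wrap): 187-177+0 = 10 bp

[1,2,3,4,6,8,8,10,10,12,12,13,13,14,15,15,16,25]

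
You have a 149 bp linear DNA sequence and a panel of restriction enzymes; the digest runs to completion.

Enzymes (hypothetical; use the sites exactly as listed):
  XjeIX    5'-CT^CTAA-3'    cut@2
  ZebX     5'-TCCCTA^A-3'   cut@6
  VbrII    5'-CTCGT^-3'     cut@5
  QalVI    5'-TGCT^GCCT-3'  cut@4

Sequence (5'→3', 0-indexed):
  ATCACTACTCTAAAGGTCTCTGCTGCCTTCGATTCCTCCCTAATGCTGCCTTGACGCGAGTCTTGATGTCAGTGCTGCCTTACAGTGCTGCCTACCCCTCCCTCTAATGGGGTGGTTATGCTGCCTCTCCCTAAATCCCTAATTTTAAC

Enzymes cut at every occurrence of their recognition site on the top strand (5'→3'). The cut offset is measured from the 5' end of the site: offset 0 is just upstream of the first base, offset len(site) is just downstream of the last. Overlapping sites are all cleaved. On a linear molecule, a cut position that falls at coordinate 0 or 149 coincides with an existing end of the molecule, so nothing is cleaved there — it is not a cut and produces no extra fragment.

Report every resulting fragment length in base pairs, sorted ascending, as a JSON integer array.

Site scan:
  XjeIX CTCTAA/2: at [7, 101] ⇒ [9, 103]
  ZebX TCCCTAA/6: at [36, 127, 135] ⇒ [42, 133, 141]
  VbrII (CTCGT, off=5): no sites
  QalVI TGCTGCCT/4: at [20, 43, 72, 85, 118] ⇒ [24, 47, 76, 89, 122]

Pooled cuts: [9, 24, 42, 47, 76, 89, 103, 122, 133, 141]

Fragment lengths:
  [0,9): 9 bp
  [9,24): 15 bp
  [24,42): 18 bp
  [42,47): 5 bp
  [47,76): 29 bp
  [76,89): 13 bp
  [89,103): 14 bp
  [103,122): 19 bp
  [122,133): 11 bp
  [133,141): 8 bp
  [141,149): 8 bp

[5,8,8,9,11,13,14,15,18,19,29]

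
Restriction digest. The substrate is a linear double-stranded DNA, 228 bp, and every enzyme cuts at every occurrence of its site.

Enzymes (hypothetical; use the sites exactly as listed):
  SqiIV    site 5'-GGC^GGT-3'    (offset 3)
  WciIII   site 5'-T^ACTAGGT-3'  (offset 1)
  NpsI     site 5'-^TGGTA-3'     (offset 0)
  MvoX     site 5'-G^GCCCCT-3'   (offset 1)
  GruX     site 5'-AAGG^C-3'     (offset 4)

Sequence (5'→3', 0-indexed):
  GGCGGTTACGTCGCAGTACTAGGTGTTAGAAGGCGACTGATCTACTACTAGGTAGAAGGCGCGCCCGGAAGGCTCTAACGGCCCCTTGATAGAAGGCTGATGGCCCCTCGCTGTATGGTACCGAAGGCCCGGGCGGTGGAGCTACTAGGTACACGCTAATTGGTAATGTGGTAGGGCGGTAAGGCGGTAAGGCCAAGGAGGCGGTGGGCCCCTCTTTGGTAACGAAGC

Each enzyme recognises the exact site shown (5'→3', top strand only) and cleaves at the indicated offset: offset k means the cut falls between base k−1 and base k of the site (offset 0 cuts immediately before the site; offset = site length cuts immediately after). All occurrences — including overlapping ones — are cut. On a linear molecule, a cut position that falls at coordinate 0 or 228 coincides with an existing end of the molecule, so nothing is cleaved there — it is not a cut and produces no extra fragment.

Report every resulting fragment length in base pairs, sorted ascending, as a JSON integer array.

[1,3,5,6,7,7,7,8,8,9,9,9,10,12,12,13,13,13,13,14,16,16,17]

Scan for sites:
  SqiIV (GGCGGT, off=3): starts [0, 131, 174, 182, 199] → cuts [3, 134, 177, 185, 202]
  WciIII (TACTAGGT, off=1): starts [16, 45, 142] → cuts [17, 46, 143]
  NpsI (TGGTA, off=0): starts [115, 160, 168, 216] → cuts [115, 160, 168, 216]
  MvoX (GGCCCCT, off=1): starts [79, 101, 206] → cuts [80, 102, 207]
  GruX (AAGGC, off=4): starts [29, 55, 68, 92, 123, 180, 188] → cuts [33, 59, 72, 96, 127, 184, 192]

Pooled cuts: [3, 17, 33, 46, 59, 72, 80, 96, 102, 115, 127, 134, 143, 160, 168, 177, 184, 185, 192, 202, 207, 216]

Fragments:
  [0,3): 3 bp
  [3,17): 14 bp
  [17,33): 16 bp
  [33,46): 13 bp
  [46,59): 13 bp
  [59,72): 13 bp
  [72,80): 8 bp
  [80,96): 16 bp
  [96,102): 6 bp
  [102,115): 13 bp
  [115,127): 12 bp
  [127,134): 7 bp
  [134,143): 9 bp
  [143,160): 17 bp
  [160,168): 8 bp
  [168,177): 9 bp
  [177,184): 7 bp
  [184,185): 1 bp
  [185,192): 7 bp
  [192,202): 10 bp
  [202,207): 5 bp
  [207,216): 9 bp
  [216,228): 12 bp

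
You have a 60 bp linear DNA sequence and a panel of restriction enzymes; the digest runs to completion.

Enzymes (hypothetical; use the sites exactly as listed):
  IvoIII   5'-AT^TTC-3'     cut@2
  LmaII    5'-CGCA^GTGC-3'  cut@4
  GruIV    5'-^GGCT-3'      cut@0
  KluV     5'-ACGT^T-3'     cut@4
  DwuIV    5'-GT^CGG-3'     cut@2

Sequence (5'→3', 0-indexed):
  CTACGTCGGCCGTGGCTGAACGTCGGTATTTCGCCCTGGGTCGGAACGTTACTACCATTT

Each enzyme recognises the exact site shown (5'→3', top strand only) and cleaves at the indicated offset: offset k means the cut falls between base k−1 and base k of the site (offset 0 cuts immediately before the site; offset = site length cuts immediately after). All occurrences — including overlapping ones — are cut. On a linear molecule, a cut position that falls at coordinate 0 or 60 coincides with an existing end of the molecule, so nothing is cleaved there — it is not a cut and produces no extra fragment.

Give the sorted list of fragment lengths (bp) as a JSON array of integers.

Per-enzyme occurrences:
  IvoIII ATTTC/2: at [27] ⇒ [29]
  LmaII (CGCAGTGC, off=4): no sites
  GruIV GGCT/0: at [13] ⇒ [13]
  KluV ACGTT/4: at [45] ⇒ [49]
  DwuIV GTCGG/2: at [4, 21, 39] ⇒ [6, 23, 41]

Pooled cuts: [6, 13, 23, 29, 41, 49]

Fragment lengths:
  [0,6): 6 bp
  [6,13): 7 bp
  [13,23): 10 bp
  [23,29): 6 bp
  [29,41): 12 bp
  [41,49): 8 bp
  [49,60): 11 bp

[6,6,7,8,10,11,12]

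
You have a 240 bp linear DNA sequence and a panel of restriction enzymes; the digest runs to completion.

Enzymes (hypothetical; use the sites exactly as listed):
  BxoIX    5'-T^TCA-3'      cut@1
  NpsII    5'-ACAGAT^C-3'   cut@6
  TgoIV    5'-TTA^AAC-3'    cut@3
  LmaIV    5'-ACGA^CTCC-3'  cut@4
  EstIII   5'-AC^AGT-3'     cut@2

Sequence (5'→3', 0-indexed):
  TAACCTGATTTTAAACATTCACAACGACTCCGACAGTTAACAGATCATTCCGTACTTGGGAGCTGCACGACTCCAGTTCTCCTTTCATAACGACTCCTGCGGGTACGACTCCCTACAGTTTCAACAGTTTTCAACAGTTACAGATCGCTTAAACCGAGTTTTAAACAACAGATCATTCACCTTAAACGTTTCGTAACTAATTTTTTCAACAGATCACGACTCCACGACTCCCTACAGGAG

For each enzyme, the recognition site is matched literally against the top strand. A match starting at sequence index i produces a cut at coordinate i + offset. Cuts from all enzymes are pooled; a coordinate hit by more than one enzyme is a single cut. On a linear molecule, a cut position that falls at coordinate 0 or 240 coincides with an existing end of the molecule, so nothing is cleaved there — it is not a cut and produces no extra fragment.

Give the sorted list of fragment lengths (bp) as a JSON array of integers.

[3,4,5,5,5,5,5,6,7,8,8,8,9,9,9,10,10,11,12,13,13,14,15,21,25]

Site scan:
  BxoIX (TTCA, off=1): starts [17, 83, 119, 129, 175, 204] → cuts [18, 84, 120, 130, 176, 205]
  NpsII (ACAGATC, off=6): starts [39, 139, 167, 208] → cuts [45, 145, 173, 214]
  TgoIV (TTAAAC, off=3): starts [10, 148, 160, 181] → cuts [13, 151, 163, 184]
  LmaIV (ACGACTCC, off=4): starts [23, 66, 89, 104, 215, 223] → cuts [27, 70, 93, 108, 219, 227]
  EstIII (ACAGT, off=2): starts [32, 114, 123, 133] → cuts [34, 116, 125, 135]

All cut coordinates (distinct, sorted): [13, 18, 27, 34, 45, 70, 84, 93, 108, 116, 120, 125, 130, 135, 145, 151, 163, 173, 176, 184, 205, 214, 219, 227]

Fragments:
  [0,13): 13 bp
  [13,18): 5 bp
  [18,27): 9 bp
  [27,34): 7 bp
  [34,45): 11 bp
  [45,70): 25 bp
  [70,84): 14 bp
  [84,93): 9 bp
  [93,108): 15 bp
  [108,116): 8 bp
  [116,120): 4 bp
  [120,125): 5 bp
  [125,130): 5 bp
  [130,135): 5 bp
  [135,145): 10 bp
  [145,151): 6 bp
  [151,163): 12 bp
  [163,173): 10 bp
  [173,176): 3 bp
  [176,184): 8 bp
  [184,205): 21 bp
  [205,214): 9 bp
  [214,219): 5 bp
  [219,227): 8 bp
  [227,240): 13 bp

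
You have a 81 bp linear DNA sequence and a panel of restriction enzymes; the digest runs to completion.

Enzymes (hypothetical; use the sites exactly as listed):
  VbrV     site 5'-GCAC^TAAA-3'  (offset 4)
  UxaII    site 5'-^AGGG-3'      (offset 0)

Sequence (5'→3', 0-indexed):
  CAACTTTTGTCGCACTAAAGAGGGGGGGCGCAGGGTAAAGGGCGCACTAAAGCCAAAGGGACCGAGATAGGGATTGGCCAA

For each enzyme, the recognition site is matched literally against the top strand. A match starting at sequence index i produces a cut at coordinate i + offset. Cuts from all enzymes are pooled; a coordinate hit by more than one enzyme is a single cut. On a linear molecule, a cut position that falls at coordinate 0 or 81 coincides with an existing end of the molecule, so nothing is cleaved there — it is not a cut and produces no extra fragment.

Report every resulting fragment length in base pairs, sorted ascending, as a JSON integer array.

[5,7,9,9,11,12,13,15]

Site scan:
  VbrV (GCACTAAA, off=4): starts [11, 43] → cuts [15, 47]
  UxaII (AGGG, off=0): starts [20, 31, 38, 56, 68] → cuts [20, 31, 38, 56, 68]

Pooled cuts: [15, 20, 31, 38, 47, 56, 68]

Fragment lengths:
  [0,15): 15 bp
  [15,20): 5 bp
  [20,31): 11 bp
  [31,38): 7 bp
  [38,47): 9 bp
  [47,56): 9 bp
  [56,68): 12 bp
  [68,81): 13 bp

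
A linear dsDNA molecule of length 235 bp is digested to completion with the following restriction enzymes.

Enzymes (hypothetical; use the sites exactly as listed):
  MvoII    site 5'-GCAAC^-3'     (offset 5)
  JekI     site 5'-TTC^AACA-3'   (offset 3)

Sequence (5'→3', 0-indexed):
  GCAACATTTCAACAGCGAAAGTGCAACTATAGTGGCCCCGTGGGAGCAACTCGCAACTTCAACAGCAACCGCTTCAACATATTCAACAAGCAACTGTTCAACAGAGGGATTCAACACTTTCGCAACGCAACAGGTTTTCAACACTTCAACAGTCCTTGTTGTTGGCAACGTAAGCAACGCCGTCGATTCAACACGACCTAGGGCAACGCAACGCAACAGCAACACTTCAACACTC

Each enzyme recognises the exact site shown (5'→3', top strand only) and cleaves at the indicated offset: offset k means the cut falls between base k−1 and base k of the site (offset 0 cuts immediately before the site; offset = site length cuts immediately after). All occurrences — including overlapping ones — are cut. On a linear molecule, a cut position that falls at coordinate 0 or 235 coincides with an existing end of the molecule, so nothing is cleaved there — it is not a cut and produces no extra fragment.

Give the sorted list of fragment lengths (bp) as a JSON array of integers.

[3,5,5,5,5,5,5,5,6,6,7,7,8,8,9,9,9,10,11,13,14,17,18,22,23]

Per-enzyme occurrences:
  MvoII (GCAAC, off=5): starts [0, 22, 45, 52, 64, 89, 121, 126, 164, 173, 202, 207, 212, 218] → cuts [5, 27, 50, 57, 69, 94, 126, 131, 169, 178, 207, 212, 217, 223]
  JekI (TTCAACA, off=3): starts [7, 57, 72, 81, 96, 109, 136, 144, 186, 225] → cuts [10, 60, 75, 84, 99, 112, 139, 147, 189, 228]

All cut coordinates (distinct, sorted): [5, 10, 27, 50, 57, 60, 69, 75, 84, 94, 99, 112, 126, 131, 139, 147, 169, 178, 189, 207, 212, 217, 223, 228]

Fragments:
  [0,5): 5 bp
  [5,10): 5 bp
  [10,27): 17 bp
  [27,50): 23 bp
  [50,57): 7 bp
  [57,60): 3 bp
  [60,69): 9 bp
  [69,75): 6 bp
  [75,84): 9 bp
  [84,94): 10 bp
  [94,99): 5 bp
  [99,112): 13 bp
  [112,126): 14 bp
  [126,131): 5 bp
  [131,139): 8 bp
  [139,147): 8 bp
  [147,169): 22 bp
  [169,178): 9 bp
  [178,189): 11 bp
  [189,207): 18 bp
  [207,212): 5 bp
  [212,217): 5 bp
  [217,223): 6 bp
  [223,228): 5 bp
  [228,235): 7 bp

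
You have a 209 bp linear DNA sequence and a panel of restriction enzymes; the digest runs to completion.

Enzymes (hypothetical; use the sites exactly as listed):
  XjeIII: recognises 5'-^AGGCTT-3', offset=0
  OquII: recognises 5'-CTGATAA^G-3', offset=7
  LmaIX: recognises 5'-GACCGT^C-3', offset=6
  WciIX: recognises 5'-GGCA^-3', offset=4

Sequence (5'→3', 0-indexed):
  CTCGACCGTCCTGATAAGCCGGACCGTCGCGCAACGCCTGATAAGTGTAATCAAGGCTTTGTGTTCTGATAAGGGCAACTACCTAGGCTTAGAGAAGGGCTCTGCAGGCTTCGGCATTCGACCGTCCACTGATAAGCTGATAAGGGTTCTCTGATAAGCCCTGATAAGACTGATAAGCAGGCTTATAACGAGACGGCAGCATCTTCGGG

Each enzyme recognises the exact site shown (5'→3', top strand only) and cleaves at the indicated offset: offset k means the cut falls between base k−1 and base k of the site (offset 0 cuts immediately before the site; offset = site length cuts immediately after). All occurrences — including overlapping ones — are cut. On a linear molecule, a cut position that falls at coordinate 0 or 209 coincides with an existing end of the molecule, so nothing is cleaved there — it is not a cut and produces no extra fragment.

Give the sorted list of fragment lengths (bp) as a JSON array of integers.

Per-enzyme occurrences:
  XjeIII (AGGCTT, off=0): starts [53, 84, 105, 178] → cuts [53, 84, 105, 178]
  OquII (CTGATAAG, off=7): starts [10, 37, 65, 128, 136, 150, 160, 169] → cuts [17, 44, 72, 135, 143, 157, 167, 176]
  LmaIX (GACCGTC, off=6): starts [3, 21, 119] → cuts [9, 27, 125]
  WciIX (GGCA, off=4): starts [73, 112, 194] → cuts [77, 116, 198]

All cut coordinates (distinct, sorted): [9, 17, 27, 44, 53, 72, 77, 84, 105, 116, 125, 135, 143, 157, 167, 176, 178, 198]

Fragments:
  [0,9): 9 bp
  [9,17): 8 bp
  [17,27): 10 bp
  [27,44): 17 bp
  [44,53): 9 bp
  [53,72): 19 bp
  [72,77): 5 bp
  [77,84): 7 bp
  [84,105): 21 bp
  [105,116): 11 bp
  [116,125): 9 bp
  [125,135): 10 bp
  [135,143): 8 bp
  [143,157): 14 bp
  [157,167): 10 bp
  [167,176): 9 bp
  [176,178): 2 bp
  [178,198): 20 bp
  [198,209): 11 bp

[2,5,7,8,8,9,9,9,9,10,10,10,11,11,14,17,19,20,21]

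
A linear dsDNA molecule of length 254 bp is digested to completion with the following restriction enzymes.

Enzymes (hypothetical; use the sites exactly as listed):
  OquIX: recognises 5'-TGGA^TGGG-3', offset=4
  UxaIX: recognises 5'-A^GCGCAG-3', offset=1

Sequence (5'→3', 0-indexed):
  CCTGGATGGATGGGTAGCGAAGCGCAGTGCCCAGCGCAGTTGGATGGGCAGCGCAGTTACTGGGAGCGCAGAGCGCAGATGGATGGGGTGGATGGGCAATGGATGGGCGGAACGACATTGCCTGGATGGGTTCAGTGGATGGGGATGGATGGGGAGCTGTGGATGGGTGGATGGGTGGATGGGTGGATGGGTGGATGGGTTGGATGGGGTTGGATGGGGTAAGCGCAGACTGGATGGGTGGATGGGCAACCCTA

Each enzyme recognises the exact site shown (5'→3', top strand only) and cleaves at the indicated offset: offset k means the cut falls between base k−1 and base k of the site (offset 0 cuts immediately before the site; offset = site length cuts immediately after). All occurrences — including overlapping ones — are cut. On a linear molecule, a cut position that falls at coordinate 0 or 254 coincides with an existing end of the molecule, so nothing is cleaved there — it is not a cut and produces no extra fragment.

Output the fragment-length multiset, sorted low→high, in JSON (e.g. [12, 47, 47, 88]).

Site scan:
  OquIX (TGGATGGG, off=4): starts [6, 40, 79, 88, 99, 122, 135, 145, 159, 167, 175, 183, 191, 200, 210, 230, 238] → cuts [10, 44, 83, 92, 103, 126, 139, 149, 163, 171, 179, 187, 195, 204, 214, 234, 242]
  UxaIX (AGCGCAG, off=1): starts [20, 32, 49, 64, 71, 221] → cuts [21, 33, 50, 65, 72, 222]

All cut coordinates (distinct, sorted): [10, 21, 33, 44, 50, 65, 72, 83, 92, 103, 126, 139, 149, 163, 171, 179, 187, 195, 204, 214, 222, 234, 242]

Fragment lengths:
  [0,10): 10 bp
  [10,21): 11 bp
  [21,33): 12 bp
  [33,44): 11 bp
  [44,50): 6 bp
  [50,65): 15 bp
  [65,72): 7 bp
  [72,83): 11 bp
  [83,92): 9 bp
  [92,103): 11 bp
  [103,126): 23 bp
  [126,139): 13 bp
  [139,149): 10 bp
  [149,163): 14 bp
  [163,171): 8 bp
  [171,179): 8 bp
  [179,187): 8 bp
  [187,195): 8 bp
  [195,204): 9 bp
  [204,214): 10 bp
  [214,222): 8 bp
  [222,234): 12 bp
  [234,242): 8 bp
  [242,254): 12 bp

[6,7,8,8,8,8,8,8,9,9,10,10,10,11,11,11,11,12,12,12,13,14,15,23]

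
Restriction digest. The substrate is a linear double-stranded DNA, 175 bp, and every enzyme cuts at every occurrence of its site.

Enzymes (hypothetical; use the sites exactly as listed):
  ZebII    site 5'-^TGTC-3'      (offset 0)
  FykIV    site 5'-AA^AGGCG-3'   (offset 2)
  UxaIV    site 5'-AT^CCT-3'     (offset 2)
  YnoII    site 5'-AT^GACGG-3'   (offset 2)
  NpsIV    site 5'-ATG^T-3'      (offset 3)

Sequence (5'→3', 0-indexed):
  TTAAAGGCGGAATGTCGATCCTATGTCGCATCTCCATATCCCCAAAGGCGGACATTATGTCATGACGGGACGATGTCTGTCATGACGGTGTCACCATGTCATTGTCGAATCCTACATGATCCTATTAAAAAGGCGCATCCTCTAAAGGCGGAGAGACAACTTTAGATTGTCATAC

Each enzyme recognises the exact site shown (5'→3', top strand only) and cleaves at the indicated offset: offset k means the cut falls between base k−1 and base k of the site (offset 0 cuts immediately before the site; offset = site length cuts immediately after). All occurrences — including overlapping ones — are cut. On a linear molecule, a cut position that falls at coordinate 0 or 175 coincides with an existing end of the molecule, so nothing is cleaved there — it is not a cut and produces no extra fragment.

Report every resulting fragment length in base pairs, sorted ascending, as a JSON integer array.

[2,2,2,2,2,2,4,4,4,4,5,5,6,7,8,8,8,8,8,10,10,10,12,20,22]

Per-enzyme occurrences:
  ZebII TGTC/0: at [12, 23, 57, 73, 77, 88, 96, 102, 167] ⇒ [12, 23, 57, 73, 77, 88, 96, 102, 167]
  FykIV AAAGGCG/2: at [2, 43, 128, 143] ⇒ [4, 45, 130, 145]
  UxaIV ATCCT/2: at [17, 108, 118, 136] ⇒ [19, 110, 120, 138]
  YnoII ATGACGG/2: at [61, 81] ⇒ [63, 83]
  NpsIV ATGT/3: at [11, 22, 56, 72, 95] ⇒ [14, 25, 59, 75, 98]

All cut coordinates (distinct, sorted): [4, 12, 14, 19, 23, 25, 45, 57, 59, 63, 73, 75, 77, 83, 88, 96, 98, 102, 110, 120, 130, 138, 145, 167]

Fragment lengths:
  [0,4): 4 bp
  [4,12): 8 bp
  [12,14): 2 bp
  [14,19): 5 bp
  [19,23): 4 bp
  [23,25): 2 bp
  [25,45): 20 bp
  [45,57): 12 bp
  [57,59): 2 bp
  [59,63): 4 bp
  [63,73): 10 bp
  [73,75): 2 bp
  [75,77): 2 bp
  [77,83): 6 bp
  [83,88): 5 bp
  [88,96): 8 bp
  [96,98): 2 bp
  [98,102): 4 bp
  [102,110): 8 bp
  [110,120): 10 bp
  [120,130): 10 bp
  [130,138): 8 bp
  [138,145): 7 bp
  [145,167): 22 bp
  [167,175): 8 bp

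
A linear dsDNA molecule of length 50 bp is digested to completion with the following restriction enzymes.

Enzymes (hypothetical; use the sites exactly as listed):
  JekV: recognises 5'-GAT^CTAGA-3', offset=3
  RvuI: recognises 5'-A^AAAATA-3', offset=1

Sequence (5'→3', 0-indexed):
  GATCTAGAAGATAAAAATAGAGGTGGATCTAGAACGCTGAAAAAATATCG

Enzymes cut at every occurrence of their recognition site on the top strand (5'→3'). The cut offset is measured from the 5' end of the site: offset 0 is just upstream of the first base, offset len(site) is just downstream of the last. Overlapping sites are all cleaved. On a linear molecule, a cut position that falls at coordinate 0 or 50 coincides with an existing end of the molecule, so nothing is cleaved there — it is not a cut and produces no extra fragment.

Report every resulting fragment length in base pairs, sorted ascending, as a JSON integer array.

Per-enzyme occurrences:
  JekV GATCTAGA/3: at [0, 25] ⇒ [3, 28]
  RvuI AAAAATA/1: at [12, 40] ⇒ [13, 41]

All cut coordinates (distinct, sorted): [3, 13, 28, 41]

Fragment lengths:
  [0,3): 3 bp
  [3,13): 10 bp
  [13,28): 15 bp
  [28,41): 13 bp
  [41,50): 9 bp

[3,9,10,13,15]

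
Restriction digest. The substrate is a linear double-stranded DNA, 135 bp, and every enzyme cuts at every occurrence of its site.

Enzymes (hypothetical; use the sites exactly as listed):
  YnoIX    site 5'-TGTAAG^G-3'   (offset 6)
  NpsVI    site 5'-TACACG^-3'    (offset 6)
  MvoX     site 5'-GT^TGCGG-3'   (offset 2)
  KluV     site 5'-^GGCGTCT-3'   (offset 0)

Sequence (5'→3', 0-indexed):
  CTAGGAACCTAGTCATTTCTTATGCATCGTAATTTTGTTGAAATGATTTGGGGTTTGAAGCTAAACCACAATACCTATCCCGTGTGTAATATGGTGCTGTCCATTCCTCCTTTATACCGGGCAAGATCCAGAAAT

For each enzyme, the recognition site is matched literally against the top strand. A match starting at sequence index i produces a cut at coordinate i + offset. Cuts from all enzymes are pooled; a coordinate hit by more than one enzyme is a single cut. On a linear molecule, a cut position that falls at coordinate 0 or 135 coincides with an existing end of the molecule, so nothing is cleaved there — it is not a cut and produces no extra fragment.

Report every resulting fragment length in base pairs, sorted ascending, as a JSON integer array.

Site scan:
  YnoIX (TGTAAGG, off=6): no sites
  NpsVI (TACACG, off=6): no sites
  MvoX (GTTGCGG, off=2): no sites
  KluV (GGCGTCT, off=0): no sites

Pooled cuts: ∅

Fragment lengths:
  no cuts → one linear fragment of 135 bp

[135]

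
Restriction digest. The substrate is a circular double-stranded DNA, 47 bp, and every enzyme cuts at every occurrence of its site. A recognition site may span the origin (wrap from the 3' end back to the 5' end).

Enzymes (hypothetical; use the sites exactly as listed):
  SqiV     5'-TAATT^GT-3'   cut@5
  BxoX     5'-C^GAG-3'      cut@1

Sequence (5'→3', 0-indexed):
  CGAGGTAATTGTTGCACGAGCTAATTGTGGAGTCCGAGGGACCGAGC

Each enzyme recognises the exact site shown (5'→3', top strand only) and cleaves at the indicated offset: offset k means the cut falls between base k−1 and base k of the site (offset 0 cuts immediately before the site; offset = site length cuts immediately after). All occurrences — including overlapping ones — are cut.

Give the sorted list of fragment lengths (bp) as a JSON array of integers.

Per-enzyme occurrences:
  SqiV TAATTGT/5: at [5, 21] ⇒ [10, 26]
  BxoX CGAG/1: at [0, 16, 34, 42] ⇒ [1, 17, 35, 43]

Pooled cuts: [1, 10, 17, 26, 35, 43]

Fragment lengths:
  1→10: 9 bp
  10→17: 7 bp
  17→26: 9 bp
  26→35: 9 bp
  35→43: 8 bp
  43→1 (wrap): 47-43+1 = 5 bp

[5,7,8,9,9,9]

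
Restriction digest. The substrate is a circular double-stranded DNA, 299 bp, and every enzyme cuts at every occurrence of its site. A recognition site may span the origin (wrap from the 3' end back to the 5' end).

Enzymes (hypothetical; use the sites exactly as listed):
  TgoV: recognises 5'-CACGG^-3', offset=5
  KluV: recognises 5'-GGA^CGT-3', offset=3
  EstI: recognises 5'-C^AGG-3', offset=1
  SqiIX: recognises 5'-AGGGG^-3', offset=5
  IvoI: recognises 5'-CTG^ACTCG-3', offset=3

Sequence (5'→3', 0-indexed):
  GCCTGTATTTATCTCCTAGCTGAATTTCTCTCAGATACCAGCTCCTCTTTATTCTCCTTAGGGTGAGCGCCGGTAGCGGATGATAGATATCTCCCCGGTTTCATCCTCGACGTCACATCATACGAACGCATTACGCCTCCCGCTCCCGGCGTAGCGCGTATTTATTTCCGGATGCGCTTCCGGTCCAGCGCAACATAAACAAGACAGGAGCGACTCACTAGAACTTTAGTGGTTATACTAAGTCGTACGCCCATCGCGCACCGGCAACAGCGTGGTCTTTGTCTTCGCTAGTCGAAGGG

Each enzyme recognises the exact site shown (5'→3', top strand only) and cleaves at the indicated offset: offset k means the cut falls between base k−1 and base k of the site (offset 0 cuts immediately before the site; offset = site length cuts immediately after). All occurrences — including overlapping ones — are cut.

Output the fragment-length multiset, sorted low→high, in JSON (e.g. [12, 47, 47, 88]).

[95,204]

Scan for sites:
  TgoV (CACGG, off=5): no sites
  KluV (GGACGT, off=3): no sites
  EstI (CAGG, off=1): starts [204] → cuts [205]
  SqiIX (AGGGG, off=5): starts [295] → cuts [1]
  IvoI (CTGACTCG, off=3): no sites

All cut coordinates (distinct, sorted): [1, 205]

Fragments:
  1→205: 204 bp
  205→1 (wrap): 299-205+1 = 95 bp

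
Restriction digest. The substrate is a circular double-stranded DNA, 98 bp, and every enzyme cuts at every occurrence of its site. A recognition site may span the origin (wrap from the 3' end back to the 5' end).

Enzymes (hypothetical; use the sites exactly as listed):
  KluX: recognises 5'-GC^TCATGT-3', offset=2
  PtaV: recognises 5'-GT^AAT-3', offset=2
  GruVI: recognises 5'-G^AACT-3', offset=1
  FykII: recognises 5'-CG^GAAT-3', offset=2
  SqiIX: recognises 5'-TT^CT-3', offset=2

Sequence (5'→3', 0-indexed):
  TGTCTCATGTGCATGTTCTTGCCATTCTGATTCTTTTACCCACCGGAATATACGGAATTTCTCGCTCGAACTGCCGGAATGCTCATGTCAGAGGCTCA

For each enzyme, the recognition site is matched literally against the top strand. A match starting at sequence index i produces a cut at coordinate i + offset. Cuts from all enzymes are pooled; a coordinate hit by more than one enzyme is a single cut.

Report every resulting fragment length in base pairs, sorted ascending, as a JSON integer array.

[6,6,6,8,8,9,9,13,13,20]

Per-enzyme occurrences:
  KluX (GCTCATGT, off=2): starts [80, 93] → cuts [82, 95]
  PtaV (GTAAT, off=2): no sites
  GruVI (GAACT, off=1): starts [67] → cuts [68]
  FykII (CGGAAT, off=2): starts [43, 52, 74] → cuts [45, 54, 76]
  SqiIX (TTCT, off=2): starts [15, 24, 30, 58] → cuts [17, 26, 32, 60]

Pooled cuts: [17, 26, 32, 45, 54, 60, 68, 76, 82, 95]

Fragment lengths:
  17→26: 9 bp
  26→32: 6 bp
  32→45: 13 bp
  45→54: 9 bp
  54→60: 6 bp
  60→68: 8 bp
  68→76: 8 bp
  76→82: 6 bp
  82→95: 13 bp
  95→17 (wrap): 98-95+17 = 20 bp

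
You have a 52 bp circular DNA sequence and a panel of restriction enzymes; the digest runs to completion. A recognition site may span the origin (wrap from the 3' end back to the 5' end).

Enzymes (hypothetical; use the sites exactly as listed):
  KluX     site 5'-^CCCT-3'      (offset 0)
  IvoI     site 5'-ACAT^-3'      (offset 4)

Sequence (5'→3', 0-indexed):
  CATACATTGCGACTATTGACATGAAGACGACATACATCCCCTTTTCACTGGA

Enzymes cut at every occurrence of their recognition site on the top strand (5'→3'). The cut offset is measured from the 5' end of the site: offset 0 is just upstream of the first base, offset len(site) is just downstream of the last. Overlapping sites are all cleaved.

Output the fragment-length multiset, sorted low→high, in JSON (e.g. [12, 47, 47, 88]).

[1,4,4,11,15,17]

Per-enzyme occurrences:
  KluX (CCCT, off=0): starts [38] → cuts [38]
  IvoI (ACAT, off=4): starts [3, 18, 29, 33, 51] → cuts [3, 7, 22, 33, 37]

All cut coordinates (distinct, sorted): [3, 7, 22, 33, 37, 38]

Fragments:
  3→7: 4 bp
  7→22: 15 bp
  22→33: 11 bp
  33→37: 4 bp
  37→38: 1 bp
  38→3 (wrap): 52-38+3 = 17 bp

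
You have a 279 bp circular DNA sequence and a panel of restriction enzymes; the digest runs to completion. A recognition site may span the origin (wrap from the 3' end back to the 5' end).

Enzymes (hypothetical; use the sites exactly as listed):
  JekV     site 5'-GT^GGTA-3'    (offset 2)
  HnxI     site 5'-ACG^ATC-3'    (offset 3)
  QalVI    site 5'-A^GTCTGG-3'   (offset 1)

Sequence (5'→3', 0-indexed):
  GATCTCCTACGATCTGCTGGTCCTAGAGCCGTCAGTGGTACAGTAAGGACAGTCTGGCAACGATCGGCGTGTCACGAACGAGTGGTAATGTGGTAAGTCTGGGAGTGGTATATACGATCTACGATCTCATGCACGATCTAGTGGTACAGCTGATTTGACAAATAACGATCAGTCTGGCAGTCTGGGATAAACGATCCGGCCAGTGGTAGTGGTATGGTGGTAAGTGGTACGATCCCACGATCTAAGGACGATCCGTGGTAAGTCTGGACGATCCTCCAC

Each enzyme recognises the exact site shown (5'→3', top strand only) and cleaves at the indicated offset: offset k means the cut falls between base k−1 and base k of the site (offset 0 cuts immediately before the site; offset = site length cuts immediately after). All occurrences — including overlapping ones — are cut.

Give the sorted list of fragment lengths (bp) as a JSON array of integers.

[4,5,5,6,6,6,7,7,7,8,8,8,8,9,10,10,10,10,11,11,11,12,14,15,21,25,25]

Per-enzyme occurrences:
  JekV GTGGTA/2: at [34, 81, 89, 104, 140, 202, 208, 216, 223, 254] ⇒ [36, 83, 91, 106, 142, 204, 210, 218, 225, 256]
  HnxI ACGATC/3: at [8, 59, 113, 120, 132, 164, 190, 228, 236, 247, 267, 277] ⇒ [1, 11, 62, 116, 123, 135, 167, 193, 231, 239, 250, 270]
  QalVI AGTCTGG/1: at [50, 95, 170, 178, 260] ⇒ [51, 96, 171, 179, 261]

All cut coordinates (distinct, sorted): [1, 11, 36, 51, 62, 83, 91, 96, 106, 116, 123, 135, 142, 167, 171, 179, 193, 204, 210, 218, 225, 231, 239, 250, 256, 261, 270]

Fragment lengths:
  1→11: 10 bp
  11→36: 25 bp
  36→51: 15 bp
  51→62: 11 bp
  62→83: 21 bp
  83→91: 8 bp
  91→96: 5 bp
  96→106: 10 bp
  106→116: 10 bp
  116→123: 7 bp
  123→135: 12 bp
  135→142: 7 bp
  142→167: 25 bp
  167→171: 4 bp
  171→179: 8 bp
  179→193: 14 bp
  193→204: 11 bp
  204→210: 6 bp
  210→218: 8 bp
  218→225: 7 bp
  225→231: 6 bp
  231→239: 8 bp
  239→250: 11 bp
  250→256: 6 bp
  256→261: 5 bp
  261→270: 9 bp
  270→1 (wrap): 279-270+1 = 10 bp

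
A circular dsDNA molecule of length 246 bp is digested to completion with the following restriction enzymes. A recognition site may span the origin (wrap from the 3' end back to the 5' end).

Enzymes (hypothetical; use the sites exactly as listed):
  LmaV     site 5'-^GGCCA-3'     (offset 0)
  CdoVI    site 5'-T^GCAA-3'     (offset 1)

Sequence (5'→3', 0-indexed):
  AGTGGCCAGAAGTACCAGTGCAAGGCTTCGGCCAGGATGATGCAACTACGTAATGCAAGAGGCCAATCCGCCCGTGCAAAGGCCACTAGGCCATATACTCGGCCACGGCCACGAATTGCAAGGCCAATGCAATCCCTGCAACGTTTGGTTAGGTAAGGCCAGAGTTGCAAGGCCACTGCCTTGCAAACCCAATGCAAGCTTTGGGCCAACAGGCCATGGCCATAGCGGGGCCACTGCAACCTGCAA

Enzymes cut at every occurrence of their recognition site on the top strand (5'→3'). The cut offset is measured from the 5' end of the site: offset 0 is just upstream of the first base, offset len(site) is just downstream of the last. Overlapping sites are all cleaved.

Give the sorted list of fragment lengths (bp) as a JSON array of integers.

[4,4,5,6,6,6,7,7,7,7,8,8,9,10,10,10,11,11,11,12,12,12,13,15,16,19]

Site scan:
  LmaV GGCCA/0: at [3, 29, 60, 80, 88, 100, 106, 121, 156, 170, 203, 211, 217, 228] ⇒ [3, 29, 60, 80, 88, 100, 106, 121, 156, 170, 203, 211, 217, 228]
  CdoVI TGCAA/1: at [18, 40, 53, 74, 116, 127, 136, 165, 181, 192, 234, 241] ⇒ [19, 41, 54, 75, 117, 128, 137, 166, 182, 193, 235, 242]

All cut coordinates (distinct, sorted): [3, 19, 29, 41, 54, 60, 75, 80, 88, 100, 106, 117, 121, 128, 137, 156, 166, 170, 182, 193, 203, 211, 217, 228, 235, 242]

Fragment lengths:
  3→19: 16 bp
  19→29: 10 bp
  29→41: 12 bp
  41→54: 13 bp
  54→60: 6 bp
  60→75: 15 bp
  75→80: 5 bp
  80→88: 8 bp
  88→100: 12 bp
  100→106: 6 bp
  106→117: 11 bp
  117→121: 4 bp
  121→128: 7 bp
  128→137: 9 bp
  137→156: 19 bp
  156→166: 10 bp
  166→170: 4 bp
  170→182: 12 bp
  182→193: 11 bp
  193→203: 10 bp
  203→211: 8 bp
  211→217: 6 bp
  217→228: 11 bp
  228→235: 7 bp
  235→242: 7 bp
  242→3 (wrap): 246-242+3 = 7 bp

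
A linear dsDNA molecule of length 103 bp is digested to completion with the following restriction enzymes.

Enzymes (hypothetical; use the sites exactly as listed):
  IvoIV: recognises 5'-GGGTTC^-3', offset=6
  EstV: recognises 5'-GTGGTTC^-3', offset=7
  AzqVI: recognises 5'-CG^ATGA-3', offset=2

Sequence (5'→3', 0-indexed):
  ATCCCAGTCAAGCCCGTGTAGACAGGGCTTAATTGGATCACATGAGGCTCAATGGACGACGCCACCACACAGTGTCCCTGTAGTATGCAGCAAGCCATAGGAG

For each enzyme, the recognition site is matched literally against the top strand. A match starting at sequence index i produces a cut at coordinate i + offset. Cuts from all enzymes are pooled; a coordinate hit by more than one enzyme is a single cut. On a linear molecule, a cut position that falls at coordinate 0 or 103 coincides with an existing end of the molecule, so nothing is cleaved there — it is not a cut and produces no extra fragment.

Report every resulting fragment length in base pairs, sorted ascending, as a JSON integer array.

[103]

Scan for sites:
  IvoIV (GGGTTC, off=6): no sites
  EstV (GTGGTTC, off=7): no sites
  AzqVI (CGATGA, off=2): no sites

All cut coordinates (distinct, sorted): ∅

Fragment lengths:
  no cuts → one linear fragment of 103 bp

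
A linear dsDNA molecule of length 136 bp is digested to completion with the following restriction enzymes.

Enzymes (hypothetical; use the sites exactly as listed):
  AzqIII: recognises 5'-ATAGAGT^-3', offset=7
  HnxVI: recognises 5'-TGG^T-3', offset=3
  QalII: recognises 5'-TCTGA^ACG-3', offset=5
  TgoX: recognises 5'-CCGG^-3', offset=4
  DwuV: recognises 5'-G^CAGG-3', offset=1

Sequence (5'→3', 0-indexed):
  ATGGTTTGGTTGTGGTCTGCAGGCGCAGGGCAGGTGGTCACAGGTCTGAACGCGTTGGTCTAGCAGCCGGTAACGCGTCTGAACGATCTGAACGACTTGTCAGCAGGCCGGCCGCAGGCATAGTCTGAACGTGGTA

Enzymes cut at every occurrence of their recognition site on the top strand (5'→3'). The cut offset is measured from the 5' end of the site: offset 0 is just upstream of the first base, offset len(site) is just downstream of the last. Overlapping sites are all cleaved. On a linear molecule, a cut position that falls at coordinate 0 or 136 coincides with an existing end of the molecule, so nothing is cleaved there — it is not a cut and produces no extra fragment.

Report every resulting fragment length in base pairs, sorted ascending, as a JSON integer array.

[2,3,4,4,5,5,6,6,6,7,8,9,9,12,12,12,12,14]

Scan for sites:
  AzqIII (ATAGAGT, off=7): no sites
  HnxVI (TGGT, off=3): starts [1, 6, 12, 34, 55, 131] → cuts [4, 9, 15, 37, 58, 134]
  QalII (TCTGAACG, off=5): starts [44, 77, 86, 123] → cuts [49, 82, 91, 128]
  TgoX (CCGG, off=4): starts [66, 107] → cuts [70, 111]
  DwuV (GCAGG, off=1): starts [18, 24, 29, 102, 113] → cuts [19, 25, 30, 103, 114]

Pooled cuts: [4, 9, 15, 19, 25, 30, 37, 49, 58, 70, 82, 91, 103, 111, 114, 128, 134]

Fragment lengths:
  [0,4): 4 bp
  [4,9): 5 bp
  [9,15): 6 bp
  [15,19): 4 bp
  [19,25): 6 bp
  [25,30): 5 bp
  [30,37): 7 bp
  [37,49): 12 bp
  [49,58): 9 bp
  [58,70): 12 bp
  [70,82): 12 bp
  [82,91): 9 bp
  [91,103): 12 bp
  [103,111): 8 bp
  [111,114): 3 bp
  [114,128): 14 bp
  [128,134): 6 bp
  [134,136): 2 bp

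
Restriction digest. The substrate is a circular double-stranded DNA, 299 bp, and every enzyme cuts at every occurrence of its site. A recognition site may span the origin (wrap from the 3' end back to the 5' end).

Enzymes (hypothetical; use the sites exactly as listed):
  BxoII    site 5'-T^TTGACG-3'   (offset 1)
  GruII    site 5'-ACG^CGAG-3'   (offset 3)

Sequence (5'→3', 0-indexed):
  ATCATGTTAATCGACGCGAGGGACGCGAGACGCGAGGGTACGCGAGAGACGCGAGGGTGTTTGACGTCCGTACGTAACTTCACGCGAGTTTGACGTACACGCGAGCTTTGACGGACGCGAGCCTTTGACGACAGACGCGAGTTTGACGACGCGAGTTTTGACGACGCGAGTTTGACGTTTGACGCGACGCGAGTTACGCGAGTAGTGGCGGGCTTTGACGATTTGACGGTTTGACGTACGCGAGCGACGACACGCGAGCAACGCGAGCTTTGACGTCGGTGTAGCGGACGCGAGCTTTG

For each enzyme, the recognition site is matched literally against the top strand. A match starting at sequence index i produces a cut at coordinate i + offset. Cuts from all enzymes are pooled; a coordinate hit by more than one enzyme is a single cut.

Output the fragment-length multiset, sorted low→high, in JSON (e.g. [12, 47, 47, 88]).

[5,5,5,6,6,6,7,7,7,8,8,9,9,9,9,9,9,9,10,10,10,11,12,13,14,16,21,24,25]

Per-enzyme occurrences:
  BxoII (TTTGACG, off=1): starts [59, 88, 106, 123, 141, 156, 170, 177, 213, 221, 229, 268] → cuts [60, 89, 107, 124, 142, 157, 171, 178, 214, 222, 230, 269]
  GruII (ACGCGAG, off=3): starts [13, 22, 29, 39, 48, 81, 98, 114, 134, 148, 163, 186, 195, 237, 251, 260, 287] → cuts [16, 25, 32, 42, 51, 84, 101, 117, 137, 151, 166, 189, 198, 240, 254, 263, 290]

Pooled cuts: [16, 25, 32, 42, 51, 60, 84, 89, 101, 107, 117, 124, 137, 142, 151, 157, 166, 171, 178, 189, 198, 214, 222, 230, 240, 254, 263, 269, 290]

Fragments:
  16→25: 9 bp
  25→32: 7 bp
  32→42: 10 bp
  42→51: 9 bp
  51→60: 9 bp
  60→84: 24 bp
  84→89: 5 bp
  89→101: 12 bp
  101→107: 6 bp
  107→117: 10 bp
  117→124: 7 bp
  124→137: 13 bp
  137→142: 5 bp
  142→151: 9 bp
  151→157: 6 bp
  157→166: 9 bp
  166→171: 5 bp
  171→178: 7 bp
  178→189: 11 bp
  189→198: 9 bp
  198→214: 16 bp
  214→222: 8 bp
  222→230: 8 bp
  230→240: 10 bp
  240→254: 14 bp
  254→263: 9 bp
  263→269: 6 bp
  269→290: 21 bp
  290→16 (wrap): 299-290+16 = 25 bp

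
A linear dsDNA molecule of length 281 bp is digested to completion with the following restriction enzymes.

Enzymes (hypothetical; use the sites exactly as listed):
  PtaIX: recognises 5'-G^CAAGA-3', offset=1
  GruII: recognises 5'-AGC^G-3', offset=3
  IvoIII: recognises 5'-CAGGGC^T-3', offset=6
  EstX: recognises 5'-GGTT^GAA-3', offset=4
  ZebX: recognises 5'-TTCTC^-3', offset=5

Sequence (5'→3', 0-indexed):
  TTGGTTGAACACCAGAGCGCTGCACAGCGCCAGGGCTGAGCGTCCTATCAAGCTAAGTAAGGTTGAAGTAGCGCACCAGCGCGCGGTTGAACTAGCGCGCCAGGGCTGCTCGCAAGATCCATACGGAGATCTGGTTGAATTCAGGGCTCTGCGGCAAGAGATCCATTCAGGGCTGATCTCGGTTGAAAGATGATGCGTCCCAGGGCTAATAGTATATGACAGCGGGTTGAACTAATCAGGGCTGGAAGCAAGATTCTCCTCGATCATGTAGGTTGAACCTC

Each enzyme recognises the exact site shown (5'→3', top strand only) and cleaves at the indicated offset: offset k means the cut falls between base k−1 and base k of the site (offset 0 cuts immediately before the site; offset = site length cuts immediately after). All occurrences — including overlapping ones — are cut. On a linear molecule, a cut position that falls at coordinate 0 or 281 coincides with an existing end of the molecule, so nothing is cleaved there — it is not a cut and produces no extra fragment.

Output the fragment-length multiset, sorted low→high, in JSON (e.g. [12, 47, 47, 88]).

Scan for sites:
  PtaIX (GCAAGA, off=1): starts [111, 153, 247] → cuts [112, 154, 248]
  GruII (AGCG, off=3): starts [15, 25, 38, 69, 77, 93, 220] → cuts [18, 28, 41, 72, 80, 96, 223]
  IvoIII (CAGGGCT, off=6): starts [30, 100, 141, 167, 200, 236] → cuts [36, 106, 147, 173, 206, 242]
  EstX (GGTTGAA, off=4): starts [2, 60, 84, 132, 180, 224, 270] → cuts [6, 64, 88, 136, 184, 228, 274]
  ZebX (TTCTC, off=5): starts [253] → cuts [258]

All cut coordinates (distinct, sorted): [6, 18, 28, 36, 41, 64, 72, 80, 88, 96, 106, 112, 136, 147, 154, 173, 184, 206, 223, 228, 242, 248, 258, 274]

Fragments:
  [0,6): 6 bp
  [6,18): 12 bp
  [18,28): 10 bp
  [28,36): 8 bp
  [36,41): 5 bp
  [41,64): 23 bp
  [64,72): 8 bp
  [72,80): 8 bp
  [80,88): 8 bp
  [88,96): 8 bp
  [96,106): 10 bp
  [106,112): 6 bp
  [112,136): 24 bp
  [136,147): 11 bp
  [147,154): 7 bp
  [154,173): 19 bp
  [173,184): 11 bp
  [184,206): 22 bp
  [206,223): 17 bp
  [223,228): 5 bp
  [228,242): 14 bp
  [242,248): 6 bp
  [248,258): 10 bp
  [258,274): 16 bp
  [274,281): 7 bp

[5,5,6,6,6,7,7,8,8,8,8,8,10,10,10,11,11,12,14,16,17,19,22,23,24]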